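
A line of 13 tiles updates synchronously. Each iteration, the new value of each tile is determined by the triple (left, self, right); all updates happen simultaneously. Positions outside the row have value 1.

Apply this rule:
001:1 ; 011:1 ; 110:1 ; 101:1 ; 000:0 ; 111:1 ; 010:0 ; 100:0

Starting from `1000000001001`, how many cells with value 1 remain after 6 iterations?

1000000010011
1000000100111
1000001001111
1000010011111
1000100111111
1001001111111
count of 1: 9

9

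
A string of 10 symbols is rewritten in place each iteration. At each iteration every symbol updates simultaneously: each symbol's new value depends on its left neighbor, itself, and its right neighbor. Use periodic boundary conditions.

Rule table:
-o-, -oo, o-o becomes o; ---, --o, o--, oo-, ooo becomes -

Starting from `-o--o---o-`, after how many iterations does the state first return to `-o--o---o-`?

1

-o--o---o-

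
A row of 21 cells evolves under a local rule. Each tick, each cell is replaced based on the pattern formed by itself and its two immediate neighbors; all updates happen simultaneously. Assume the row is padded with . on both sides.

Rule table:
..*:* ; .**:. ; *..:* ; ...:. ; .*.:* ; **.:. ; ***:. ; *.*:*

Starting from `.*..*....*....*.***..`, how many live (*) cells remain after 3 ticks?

7

tick 1: ******..***..***...*.
tick 2: ......**...**...*.***
tick 3: .....*..*.*..*.***...
count of *: 7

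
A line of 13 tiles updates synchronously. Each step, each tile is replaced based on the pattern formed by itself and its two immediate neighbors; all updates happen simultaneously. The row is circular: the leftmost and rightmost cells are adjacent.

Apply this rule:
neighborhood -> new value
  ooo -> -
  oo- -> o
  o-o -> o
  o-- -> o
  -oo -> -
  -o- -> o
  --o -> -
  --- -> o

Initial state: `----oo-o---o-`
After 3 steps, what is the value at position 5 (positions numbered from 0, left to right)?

step 1: ooo--ooooo-oo
step 2: --oo-----oo--
step 3: o--ooooo--ooo
position 5 holds o

o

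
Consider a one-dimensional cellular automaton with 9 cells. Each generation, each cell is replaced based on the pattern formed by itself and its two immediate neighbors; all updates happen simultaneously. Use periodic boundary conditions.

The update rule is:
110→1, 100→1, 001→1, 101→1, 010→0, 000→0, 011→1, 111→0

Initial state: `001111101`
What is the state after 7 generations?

generation 1: 111000110
generation 2: 101101111
generation 3: 111111000
generation 4: 100001101
generation 5: 110011111
generation 6: 011110000
generation 7: 110011000

110011000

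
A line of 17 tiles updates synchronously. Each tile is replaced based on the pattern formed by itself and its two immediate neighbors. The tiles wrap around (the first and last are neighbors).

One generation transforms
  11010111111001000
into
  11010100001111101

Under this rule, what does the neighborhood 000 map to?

0

At position 15 the neighborhood is 000; the next row has 0 there.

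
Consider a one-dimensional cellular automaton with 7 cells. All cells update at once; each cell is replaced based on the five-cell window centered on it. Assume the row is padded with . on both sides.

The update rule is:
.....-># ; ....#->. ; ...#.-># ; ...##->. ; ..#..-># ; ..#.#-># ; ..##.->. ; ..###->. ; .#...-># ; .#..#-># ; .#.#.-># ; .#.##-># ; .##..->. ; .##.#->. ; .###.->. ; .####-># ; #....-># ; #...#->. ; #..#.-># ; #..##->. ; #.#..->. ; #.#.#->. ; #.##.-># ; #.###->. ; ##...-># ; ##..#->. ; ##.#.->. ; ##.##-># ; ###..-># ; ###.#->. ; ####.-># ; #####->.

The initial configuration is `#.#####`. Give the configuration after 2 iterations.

....##.

##.#.##
....##.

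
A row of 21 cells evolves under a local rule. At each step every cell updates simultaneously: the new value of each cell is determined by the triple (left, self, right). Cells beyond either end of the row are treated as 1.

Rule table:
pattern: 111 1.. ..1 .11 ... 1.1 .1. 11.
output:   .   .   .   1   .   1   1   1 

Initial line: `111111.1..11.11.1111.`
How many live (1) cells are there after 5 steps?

.....111..1111111..11
.....1.1..1.....1..1.
.....111..1.....1..11
.....1.1..1.....1..1.  (repeats step 2; period 2)
step 5: .....111..1.....1..11
count of 1: 7

7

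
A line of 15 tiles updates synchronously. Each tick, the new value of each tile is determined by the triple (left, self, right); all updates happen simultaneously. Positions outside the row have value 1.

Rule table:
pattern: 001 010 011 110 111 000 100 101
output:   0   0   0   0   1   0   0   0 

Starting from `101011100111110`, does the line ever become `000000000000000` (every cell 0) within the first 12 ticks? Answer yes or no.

000001000011100
000000000001000
000000000000000
all cells are 0 at tick 3

yes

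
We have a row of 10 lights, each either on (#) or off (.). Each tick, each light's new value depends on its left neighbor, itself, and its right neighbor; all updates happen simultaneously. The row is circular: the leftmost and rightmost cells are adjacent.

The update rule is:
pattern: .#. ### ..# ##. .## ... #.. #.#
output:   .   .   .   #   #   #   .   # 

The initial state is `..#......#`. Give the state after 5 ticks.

....####..
###.#..#.#
..##....##
..##.##.##
..########

..########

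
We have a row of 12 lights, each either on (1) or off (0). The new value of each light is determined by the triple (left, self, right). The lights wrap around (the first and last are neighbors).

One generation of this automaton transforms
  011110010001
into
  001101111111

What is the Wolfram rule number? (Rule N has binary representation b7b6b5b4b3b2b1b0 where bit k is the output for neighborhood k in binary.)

151

position 2: 111 → 1  (bit 7 = 1)
position 4: 110 → 0  (bit 6 = 0)
position 0: 101 → 0  (bit 5 = 0)
position 5: 100 → 1  (bit 4 = 1)
position 1: 011 → 0  (bit 3 = 0)
position 7: 010 → 1  (bit 2 = 1)
position 6: 001 → 1  (bit 1 = 1)
position 9: 000 → 1  (bit 0 = 1)
bits b7..b0 = 10010111 = 151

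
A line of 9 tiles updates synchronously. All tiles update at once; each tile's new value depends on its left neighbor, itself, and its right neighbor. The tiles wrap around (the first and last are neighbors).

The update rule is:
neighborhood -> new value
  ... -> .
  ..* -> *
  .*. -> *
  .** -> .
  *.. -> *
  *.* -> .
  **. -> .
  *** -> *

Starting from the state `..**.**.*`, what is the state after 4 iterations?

*...**...

**......*
*.*....*.
*.**..**.
*...**...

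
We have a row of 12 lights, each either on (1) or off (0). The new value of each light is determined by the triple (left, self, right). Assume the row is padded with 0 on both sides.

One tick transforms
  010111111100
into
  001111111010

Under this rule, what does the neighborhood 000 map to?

0

At position 11 the neighborhood is 000; the next row has 0 there.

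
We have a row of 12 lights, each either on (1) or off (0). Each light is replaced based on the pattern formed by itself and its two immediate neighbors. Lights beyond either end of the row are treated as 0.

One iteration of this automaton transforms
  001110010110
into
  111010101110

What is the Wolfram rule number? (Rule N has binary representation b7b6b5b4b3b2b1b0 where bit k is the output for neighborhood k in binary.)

107

position 3: 111 → 0  (bit 7 = 0)
position 4: 110 → 1  (bit 6 = 1)
position 8: 101 → 1  (bit 5 = 1)
position 5: 100 → 0  (bit 4 = 0)
position 2: 011 → 1  (bit 3 = 1)
position 7: 010 → 0  (bit 2 = 0)
position 1: 001 → 1  (bit 1 = 1)
position 0: 000 → 1  (bit 0 = 1)
bits b7..b0 = 01101011 = 107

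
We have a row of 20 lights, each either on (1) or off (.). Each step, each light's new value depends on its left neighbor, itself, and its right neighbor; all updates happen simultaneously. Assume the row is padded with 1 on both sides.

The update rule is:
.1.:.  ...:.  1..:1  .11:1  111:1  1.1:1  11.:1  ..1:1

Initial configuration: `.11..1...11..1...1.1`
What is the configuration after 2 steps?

step 1: 11111.1.11111.1.1.11
step 2: 111111.1111111.1.111

111111.1111111.1.111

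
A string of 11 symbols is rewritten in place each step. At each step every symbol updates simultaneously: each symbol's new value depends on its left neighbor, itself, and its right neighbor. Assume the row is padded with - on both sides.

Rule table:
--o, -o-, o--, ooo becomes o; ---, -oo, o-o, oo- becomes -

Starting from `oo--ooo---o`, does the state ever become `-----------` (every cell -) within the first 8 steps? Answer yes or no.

yes

step 1: --oo-o-o-oo
step 2: -o---o-o---
step 3: ooo-oo-oo--
step 4: -o-------o-
step 5: ooo-----ooo
step 6: -o-o---o-o-
step 7: oo-oo-oo-oo
step 8: -----------
all cells are - at step 8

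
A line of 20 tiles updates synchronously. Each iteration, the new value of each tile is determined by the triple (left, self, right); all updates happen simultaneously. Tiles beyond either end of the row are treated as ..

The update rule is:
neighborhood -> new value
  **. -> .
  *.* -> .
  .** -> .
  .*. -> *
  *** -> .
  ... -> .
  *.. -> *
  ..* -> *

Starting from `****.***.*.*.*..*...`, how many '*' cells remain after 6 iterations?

5

.........*.*.*****..
........**.*......*.
.......*...**....***
......***.*..*..*...
.....*....********..
....***..*........*.
count of *: 5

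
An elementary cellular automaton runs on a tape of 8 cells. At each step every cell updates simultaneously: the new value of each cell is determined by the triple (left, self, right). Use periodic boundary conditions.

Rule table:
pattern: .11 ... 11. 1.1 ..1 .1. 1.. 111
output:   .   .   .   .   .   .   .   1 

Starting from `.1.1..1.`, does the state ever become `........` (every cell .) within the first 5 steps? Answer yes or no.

yes

........
all cells are . at step 1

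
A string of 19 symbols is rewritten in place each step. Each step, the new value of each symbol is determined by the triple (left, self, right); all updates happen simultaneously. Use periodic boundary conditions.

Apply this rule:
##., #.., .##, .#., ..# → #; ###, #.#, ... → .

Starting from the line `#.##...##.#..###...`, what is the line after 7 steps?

#.###.###.####.##.#
#.#.#.#.#.#..#.##.#
#.#.#.#.#.####.##.#
#.#.#.#.#.#..#.##.#  (repeats step 2; period 2)
step 7: #.#.#.#.#.####.##.#

#.#.#.#.#.####.##.#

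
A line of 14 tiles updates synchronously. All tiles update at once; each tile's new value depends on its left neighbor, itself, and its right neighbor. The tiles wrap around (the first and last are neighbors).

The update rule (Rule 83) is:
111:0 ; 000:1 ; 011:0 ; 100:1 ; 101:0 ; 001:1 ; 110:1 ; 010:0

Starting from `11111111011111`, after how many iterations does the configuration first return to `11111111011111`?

28

00000001000000
11111110111111
00000010000000
11111101111111
00000100000000
11111011111111
00001000000000
11110111111111
00010000000000
11101111111111
00100000000000
11011111111111
01000000000000
10111111111111
10000000000000
01111111111111
00000000000001
11111111111110
00000000000010
11111111111101
00000000000100
11111111111011
00000000001000
11111111110111
00000000010000
11111111101111
00000000100000
11111111011111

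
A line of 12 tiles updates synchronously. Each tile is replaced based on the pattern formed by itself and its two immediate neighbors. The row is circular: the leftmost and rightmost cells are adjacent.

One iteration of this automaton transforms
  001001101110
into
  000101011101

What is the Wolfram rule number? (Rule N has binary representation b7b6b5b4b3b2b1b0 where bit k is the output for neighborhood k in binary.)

position 9: 111 → 1  (bit 7 = 1)
position 6: 110 → 0  (bit 6 = 0)
position 7: 101 → 1  (bit 5 = 1)
position 3: 100 → 1  (bit 4 = 1)
position 5: 011 → 1  (bit 3 = 1)
position 2: 010 → 0  (bit 2 = 0)
position 1: 001 → 0  (bit 1 = 0)
position 0: 000 → 0  (bit 0 = 0)
bits b7..b0 = 10111000 = 184

184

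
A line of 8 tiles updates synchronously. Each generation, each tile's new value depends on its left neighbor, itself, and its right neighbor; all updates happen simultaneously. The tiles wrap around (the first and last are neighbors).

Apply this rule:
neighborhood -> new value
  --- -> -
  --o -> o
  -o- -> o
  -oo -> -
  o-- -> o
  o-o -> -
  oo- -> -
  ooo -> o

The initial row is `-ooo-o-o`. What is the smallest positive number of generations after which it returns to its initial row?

generation 1: --o--o-o
generation 2: oooooo-o
generation 3: ooooo---
generation 4: -ooo-o-o

4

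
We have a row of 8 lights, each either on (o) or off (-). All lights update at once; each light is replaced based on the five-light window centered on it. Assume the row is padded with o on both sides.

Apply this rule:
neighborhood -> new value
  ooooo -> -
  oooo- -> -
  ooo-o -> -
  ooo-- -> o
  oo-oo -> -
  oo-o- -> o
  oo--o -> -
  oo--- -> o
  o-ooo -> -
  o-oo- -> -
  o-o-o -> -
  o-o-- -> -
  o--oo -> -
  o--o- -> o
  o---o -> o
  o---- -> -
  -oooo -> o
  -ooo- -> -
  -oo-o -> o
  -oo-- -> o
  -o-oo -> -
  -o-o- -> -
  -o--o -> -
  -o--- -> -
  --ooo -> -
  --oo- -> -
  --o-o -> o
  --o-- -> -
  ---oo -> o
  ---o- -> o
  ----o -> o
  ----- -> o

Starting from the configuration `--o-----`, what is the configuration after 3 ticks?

-o---ooo
o--oo-o-
o---oo--

o---oo--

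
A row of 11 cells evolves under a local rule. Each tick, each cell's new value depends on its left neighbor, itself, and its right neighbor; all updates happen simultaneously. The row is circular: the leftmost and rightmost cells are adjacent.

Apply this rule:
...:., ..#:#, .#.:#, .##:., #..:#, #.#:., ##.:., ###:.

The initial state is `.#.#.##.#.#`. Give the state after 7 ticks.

..###..###.

.#.#....#.#
.#.##..##.#
.#...##...#
.##.#..#.##
....####...
...#....#..
..###..###.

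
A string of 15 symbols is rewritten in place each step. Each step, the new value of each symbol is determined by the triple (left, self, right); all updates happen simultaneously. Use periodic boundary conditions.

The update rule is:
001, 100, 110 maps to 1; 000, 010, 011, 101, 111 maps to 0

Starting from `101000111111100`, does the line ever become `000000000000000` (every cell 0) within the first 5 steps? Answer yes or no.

no

000101000000111
101000100001001
100101010010110
011000001100010
101100010110101
step 5 is 101100010110101, still not uniform 0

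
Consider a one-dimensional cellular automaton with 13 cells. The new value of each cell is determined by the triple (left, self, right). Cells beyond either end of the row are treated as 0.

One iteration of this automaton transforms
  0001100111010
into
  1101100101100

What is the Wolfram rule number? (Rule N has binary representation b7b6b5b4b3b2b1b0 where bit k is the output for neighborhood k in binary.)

105

position 8: 111 → 0  (bit 7 = 0)
position 4: 110 → 1  (bit 6 = 1)
position 10: 101 → 1  (bit 5 = 1)
position 5: 100 → 0  (bit 4 = 0)
position 3: 011 → 1  (bit 3 = 1)
position 11: 010 → 0  (bit 2 = 0)
position 2: 001 → 0  (bit 1 = 0)
position 0: 000 → 1  (bit 0 = 1)
bits b7..b0 = 01101001 = 105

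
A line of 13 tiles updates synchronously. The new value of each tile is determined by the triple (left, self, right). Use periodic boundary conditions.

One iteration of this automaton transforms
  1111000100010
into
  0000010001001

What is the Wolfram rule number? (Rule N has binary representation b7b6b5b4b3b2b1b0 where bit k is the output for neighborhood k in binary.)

33

position 1: 111 → 0  (bit 7 = 0)
position 3: 110 → 0  (bit 6 = 0)
position 12: 101 → 1  (bit 5 = 1)
position 4: 100 → 0  (bit 4 = 0)
position 0: 011 → 0  (bit 3 = 0)
position 7: 010 → 0  (bit 2 = 0)
position 6: 001 → 0  (bit 1 = 0)
position 5: 000 → 1  (bit 0 = 1)
bits b7..b0 = 00100001 = 33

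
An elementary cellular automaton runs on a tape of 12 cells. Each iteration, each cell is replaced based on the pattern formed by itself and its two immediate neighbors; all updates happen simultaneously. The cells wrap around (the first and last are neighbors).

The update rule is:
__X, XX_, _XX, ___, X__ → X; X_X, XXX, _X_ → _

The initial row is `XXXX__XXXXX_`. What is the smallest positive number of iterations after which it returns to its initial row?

X__XXXX___X_
_XXX__XXXX__
XX_XXXX__XXX
_X_X__XXXX__
X___XXX__XXX
XXXXX_XXXX__
X___X_X__XXX
XXXX___XXX__
X__XXXXX_XXX
XXXX___X_X__
X__XXXX___XX
XXXX__XXXXX_

12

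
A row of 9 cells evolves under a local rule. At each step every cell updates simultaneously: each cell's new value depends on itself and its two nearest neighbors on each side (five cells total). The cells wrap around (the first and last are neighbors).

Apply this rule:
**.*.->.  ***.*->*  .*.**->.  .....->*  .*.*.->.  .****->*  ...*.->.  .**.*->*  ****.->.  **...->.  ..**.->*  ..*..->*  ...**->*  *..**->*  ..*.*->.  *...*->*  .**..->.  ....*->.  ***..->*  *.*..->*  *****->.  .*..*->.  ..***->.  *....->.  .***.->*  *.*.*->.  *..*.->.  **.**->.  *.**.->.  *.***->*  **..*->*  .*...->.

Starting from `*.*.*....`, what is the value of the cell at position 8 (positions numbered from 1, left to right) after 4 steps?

.

....*....
**..*..**
.**.*.*.*
..*......
position 8 holds .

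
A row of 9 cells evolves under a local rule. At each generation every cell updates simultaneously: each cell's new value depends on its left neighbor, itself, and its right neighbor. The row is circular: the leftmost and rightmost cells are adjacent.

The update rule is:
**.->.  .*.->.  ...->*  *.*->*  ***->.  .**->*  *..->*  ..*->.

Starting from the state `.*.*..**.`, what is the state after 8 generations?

*.*.*.*..

..*.*.*.*
*..*.*.*.
.*..*.*.*
*.*..*.*.
.*.*..*.*
*.*.*..*.
.*.*.*..*
*.*.*.*..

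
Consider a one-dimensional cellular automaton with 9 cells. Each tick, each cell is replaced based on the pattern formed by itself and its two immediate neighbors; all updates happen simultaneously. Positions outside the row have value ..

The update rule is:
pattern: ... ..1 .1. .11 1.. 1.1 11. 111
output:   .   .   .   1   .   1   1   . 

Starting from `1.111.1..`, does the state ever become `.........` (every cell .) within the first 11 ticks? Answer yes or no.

yes

.11.11...
.11111...
.1...1...
.........
all cells are . at tick 4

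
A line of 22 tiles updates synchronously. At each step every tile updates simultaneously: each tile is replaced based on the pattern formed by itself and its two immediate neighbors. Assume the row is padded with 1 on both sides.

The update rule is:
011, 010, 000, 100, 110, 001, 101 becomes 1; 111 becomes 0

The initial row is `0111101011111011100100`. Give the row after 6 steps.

1100111110001110111111
0111100011111011100000
1100111110001110111111  (repeats step 1; period 2)
step 6: 0111100011111011100000

0111100011111011100000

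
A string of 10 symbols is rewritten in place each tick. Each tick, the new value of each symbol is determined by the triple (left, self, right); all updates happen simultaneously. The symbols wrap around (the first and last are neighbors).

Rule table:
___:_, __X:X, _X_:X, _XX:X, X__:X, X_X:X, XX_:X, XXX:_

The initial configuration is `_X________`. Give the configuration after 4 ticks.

____XX_XX_

XXX_______
X_XX_____X
XXXXX___XX
____XX_XX_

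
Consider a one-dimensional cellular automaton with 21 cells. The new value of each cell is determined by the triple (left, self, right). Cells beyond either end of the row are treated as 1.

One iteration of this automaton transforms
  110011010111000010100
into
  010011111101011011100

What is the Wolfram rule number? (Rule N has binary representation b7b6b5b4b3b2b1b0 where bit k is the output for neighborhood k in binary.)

position 0: 111 → 0  (bit 7 = 0)
position 1: 110 → 1  (bit 6 = 1)
position 6: 101 → 1  (bit 5 = 1)
position 2: 100 → 0  (bit 4 = 0)
position 4: 011 → 1  (bit 3 = 1)
position 7: 010 → 1  (bit 2 = 1)
position 3: 001 → 0  (bit 1 = 0)
position 13: 000 → 1  (bit 0 = 1)
bits b7..b0 = 01101101 = 109

109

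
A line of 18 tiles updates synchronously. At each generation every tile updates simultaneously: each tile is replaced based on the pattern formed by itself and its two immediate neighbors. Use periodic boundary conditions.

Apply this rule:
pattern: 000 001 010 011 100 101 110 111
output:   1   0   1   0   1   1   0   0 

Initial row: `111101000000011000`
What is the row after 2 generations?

111000000000110001

000011111111000110
111000000000110001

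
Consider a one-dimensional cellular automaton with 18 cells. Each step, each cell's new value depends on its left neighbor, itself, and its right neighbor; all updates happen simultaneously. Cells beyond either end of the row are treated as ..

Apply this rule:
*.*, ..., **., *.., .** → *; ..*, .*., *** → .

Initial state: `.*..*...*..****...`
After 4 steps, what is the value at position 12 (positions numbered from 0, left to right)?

*

step 1: ..*..**..*.*..****
step 2: *..*.***..*.*.*..*
step 3: .*..**.**..*.*.*..
step 4: ..*.******..*.*.**
position 12 holds *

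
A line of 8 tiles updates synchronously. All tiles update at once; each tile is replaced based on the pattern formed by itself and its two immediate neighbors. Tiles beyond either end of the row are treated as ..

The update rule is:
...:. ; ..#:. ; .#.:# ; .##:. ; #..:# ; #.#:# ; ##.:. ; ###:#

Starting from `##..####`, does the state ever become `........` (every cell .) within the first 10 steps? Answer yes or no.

..#..##.
..##...#
....#..#
....##.#
......##
........
all cells are . at step 6

yes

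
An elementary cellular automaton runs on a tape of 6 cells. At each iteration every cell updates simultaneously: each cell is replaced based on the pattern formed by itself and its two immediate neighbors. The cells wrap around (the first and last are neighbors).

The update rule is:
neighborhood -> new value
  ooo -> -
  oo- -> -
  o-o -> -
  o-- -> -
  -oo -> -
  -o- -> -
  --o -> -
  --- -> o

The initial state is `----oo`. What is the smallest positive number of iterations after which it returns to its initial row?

-oo---
----oo

2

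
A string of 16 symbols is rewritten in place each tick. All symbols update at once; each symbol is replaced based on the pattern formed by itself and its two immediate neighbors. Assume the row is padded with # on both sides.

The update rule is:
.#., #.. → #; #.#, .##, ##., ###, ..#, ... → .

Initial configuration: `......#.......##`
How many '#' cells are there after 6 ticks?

#.....##........
.#......#.......
.##.....##......
...#......#.....
#..##.....##....
.#...#......#...
count of #: 3

3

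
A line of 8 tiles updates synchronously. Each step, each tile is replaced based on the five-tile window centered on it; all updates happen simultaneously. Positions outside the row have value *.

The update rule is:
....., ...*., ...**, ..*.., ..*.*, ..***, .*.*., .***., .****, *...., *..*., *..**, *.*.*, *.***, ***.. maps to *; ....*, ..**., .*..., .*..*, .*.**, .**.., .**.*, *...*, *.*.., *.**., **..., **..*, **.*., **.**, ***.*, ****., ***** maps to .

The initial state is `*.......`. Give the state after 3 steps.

*.****.*
..**...*
.*....**

.*....**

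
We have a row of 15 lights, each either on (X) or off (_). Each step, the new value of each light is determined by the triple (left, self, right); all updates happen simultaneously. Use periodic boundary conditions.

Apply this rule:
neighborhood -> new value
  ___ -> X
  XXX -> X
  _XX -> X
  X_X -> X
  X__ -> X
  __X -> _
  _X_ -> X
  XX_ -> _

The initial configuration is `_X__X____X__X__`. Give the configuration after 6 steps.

_XX_XXXX_XX_XXX
XX_XXXX_XX_XXX_
X_XXXX_XX_XXX_X
_XXXX_XX_XXX_XX
XXXX_XX_XXX_XX_
XXX_XX_XXX_XX_X

XXX_XX_XXX_XX_X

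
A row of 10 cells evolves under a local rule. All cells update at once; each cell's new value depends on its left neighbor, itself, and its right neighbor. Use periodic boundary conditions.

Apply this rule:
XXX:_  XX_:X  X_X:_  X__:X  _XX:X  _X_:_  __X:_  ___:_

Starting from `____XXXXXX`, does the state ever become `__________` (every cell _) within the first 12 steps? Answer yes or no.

X___X____X
XX___X___X
_XX___X__X
_XXX___X__
_X_XX___X_
___XXX___X
X__X_XX___
_X___XXX__
__X__X_XX_
___X___XXX
X___X__X_X
XX___X___X
step 12 is XX___X___X, still not uniform _

no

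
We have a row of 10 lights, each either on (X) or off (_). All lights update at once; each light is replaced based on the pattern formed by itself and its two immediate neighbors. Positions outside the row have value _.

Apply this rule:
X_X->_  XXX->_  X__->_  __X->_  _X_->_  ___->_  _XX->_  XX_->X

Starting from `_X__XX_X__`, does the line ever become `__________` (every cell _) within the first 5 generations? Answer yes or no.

_____X____
__________
all cells are _ at generation 2

yes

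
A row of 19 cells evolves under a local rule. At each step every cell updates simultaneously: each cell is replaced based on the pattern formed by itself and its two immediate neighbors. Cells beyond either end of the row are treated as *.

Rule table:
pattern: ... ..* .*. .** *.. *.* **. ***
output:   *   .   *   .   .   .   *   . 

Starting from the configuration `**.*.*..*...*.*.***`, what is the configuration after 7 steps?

.*.*.*..*.*.*.*..*.

.*.*.*..*.*.*.*....
.*.*.*..*.*.*.*.**.
.*.*.*..*.*.*.*..*.
.*.*.*..*.*.*.*..*.  (fixed point — unchanged through step 7)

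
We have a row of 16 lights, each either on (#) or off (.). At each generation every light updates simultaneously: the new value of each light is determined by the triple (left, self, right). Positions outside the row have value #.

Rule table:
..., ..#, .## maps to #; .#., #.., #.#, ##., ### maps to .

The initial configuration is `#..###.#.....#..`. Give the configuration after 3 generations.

.#..##.....####.

..##.....####..#
.##..#####....##
.#..##.....####.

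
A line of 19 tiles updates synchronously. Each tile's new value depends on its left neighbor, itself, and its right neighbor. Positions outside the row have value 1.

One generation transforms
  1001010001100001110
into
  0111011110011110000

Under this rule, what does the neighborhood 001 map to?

1

At position 2 the neighborhood is 001; the next row has 1 there.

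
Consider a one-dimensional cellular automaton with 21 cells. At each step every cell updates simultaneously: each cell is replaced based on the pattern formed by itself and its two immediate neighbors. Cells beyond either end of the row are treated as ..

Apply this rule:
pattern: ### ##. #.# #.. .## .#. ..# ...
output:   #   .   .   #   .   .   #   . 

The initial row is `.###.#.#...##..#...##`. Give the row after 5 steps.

#.#.....#.#..##.#.#..
...#...#...##......#.
..#.#.#.#.#..#....#.#
.#.........##.#..#...
#.#.......#....##.#..

#.#.......#....##.#..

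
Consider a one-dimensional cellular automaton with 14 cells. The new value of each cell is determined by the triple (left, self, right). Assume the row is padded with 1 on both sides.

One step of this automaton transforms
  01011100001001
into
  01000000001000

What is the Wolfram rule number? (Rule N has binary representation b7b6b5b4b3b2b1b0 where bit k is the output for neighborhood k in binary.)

position 4: 111 → 0  (bit 7 = 0)
position 5: 110 → 0  (bit 6 = 0)
position 0: 101 → 0  (bit 5 = 0)
position 6: 100 → 0  (bit 4 = 0)
position 3: 011 → 0  (bit 3 = 0)
position 1: 010 → 1  (bit 2 = 1)
position 9: 001 → 0  (bit 1 = 0)
position 7: 000 → 0  (bit 0 = 0)
bits b7..b0 = 00000100 = 4

4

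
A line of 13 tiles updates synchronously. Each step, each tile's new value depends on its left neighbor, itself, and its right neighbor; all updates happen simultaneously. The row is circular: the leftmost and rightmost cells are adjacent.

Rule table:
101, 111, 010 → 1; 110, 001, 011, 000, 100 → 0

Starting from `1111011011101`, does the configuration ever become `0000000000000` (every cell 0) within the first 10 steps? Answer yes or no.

yes

1110100101010
0101100111111
1110000011110
0100000001101
1100000000011
1000000000001
0000000000000
all cells are 0 at step 7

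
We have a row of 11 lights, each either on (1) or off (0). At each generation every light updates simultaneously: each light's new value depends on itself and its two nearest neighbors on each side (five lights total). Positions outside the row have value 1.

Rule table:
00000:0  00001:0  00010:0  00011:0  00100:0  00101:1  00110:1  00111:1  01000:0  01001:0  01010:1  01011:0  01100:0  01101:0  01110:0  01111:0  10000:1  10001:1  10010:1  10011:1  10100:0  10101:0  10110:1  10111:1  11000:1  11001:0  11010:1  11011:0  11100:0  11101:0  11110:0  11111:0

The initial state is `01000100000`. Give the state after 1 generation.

10010001000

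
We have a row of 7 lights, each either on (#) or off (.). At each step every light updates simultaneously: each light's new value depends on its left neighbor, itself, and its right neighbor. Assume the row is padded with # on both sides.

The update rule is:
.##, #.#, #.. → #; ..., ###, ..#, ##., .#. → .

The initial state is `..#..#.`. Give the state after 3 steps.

#.#..##

step 1: #..#..#
step 2: .#..#.#
step 3: #.#..##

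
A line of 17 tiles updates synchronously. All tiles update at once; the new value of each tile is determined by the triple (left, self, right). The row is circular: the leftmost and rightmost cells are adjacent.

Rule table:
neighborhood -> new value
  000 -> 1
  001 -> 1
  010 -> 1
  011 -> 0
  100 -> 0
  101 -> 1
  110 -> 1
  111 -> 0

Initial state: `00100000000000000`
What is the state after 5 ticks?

11101111111111111
00110000000000000
11010111111111111
01111000000000000
10001011111111111

10001011111111111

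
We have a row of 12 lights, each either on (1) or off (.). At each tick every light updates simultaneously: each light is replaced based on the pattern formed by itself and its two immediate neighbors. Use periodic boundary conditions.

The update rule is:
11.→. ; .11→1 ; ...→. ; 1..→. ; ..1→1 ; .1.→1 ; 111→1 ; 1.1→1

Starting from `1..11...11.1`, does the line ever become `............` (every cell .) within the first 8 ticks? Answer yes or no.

..11...11.11
.11...11.11.
11...11.11..
1...11.11..1
...11.11..11
..11.11..11.
.11.11..11..
11.11..11...
tick 8 is 11.11..11..., still not uniform .

no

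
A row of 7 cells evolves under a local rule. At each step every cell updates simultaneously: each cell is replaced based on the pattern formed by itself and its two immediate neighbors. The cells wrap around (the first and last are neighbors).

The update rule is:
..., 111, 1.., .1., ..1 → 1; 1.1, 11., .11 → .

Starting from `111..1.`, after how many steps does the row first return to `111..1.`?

7

.1.111.
11..1.1
1.111..
1..1.11
.111..1
..1.111
111..1.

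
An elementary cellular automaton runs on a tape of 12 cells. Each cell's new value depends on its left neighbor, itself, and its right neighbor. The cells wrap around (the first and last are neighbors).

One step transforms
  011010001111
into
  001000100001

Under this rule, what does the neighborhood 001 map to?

At position 7 the neighborhood is 001; the next row has 0 there.

0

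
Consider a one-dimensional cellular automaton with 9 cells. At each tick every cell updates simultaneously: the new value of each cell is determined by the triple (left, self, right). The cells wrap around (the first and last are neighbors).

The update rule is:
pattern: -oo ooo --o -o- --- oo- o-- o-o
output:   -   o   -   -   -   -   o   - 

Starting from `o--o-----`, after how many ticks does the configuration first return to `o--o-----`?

9

-o--o----
--o--o---
---o--o--
----o--o-
-----o--o
o-----o--
-o-----o-
--o-----o
o--o-----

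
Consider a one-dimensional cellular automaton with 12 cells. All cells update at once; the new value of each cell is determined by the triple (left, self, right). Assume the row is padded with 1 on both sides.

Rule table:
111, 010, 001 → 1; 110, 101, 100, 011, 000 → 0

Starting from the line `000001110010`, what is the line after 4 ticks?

011001101010

000010100110
000110101000
001000101001
011001101010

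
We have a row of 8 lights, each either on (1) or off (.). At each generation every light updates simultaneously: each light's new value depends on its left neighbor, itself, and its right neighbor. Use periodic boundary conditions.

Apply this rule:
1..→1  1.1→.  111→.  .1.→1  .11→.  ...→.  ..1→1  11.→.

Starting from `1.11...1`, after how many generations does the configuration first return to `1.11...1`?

....1.1.
...11.11
1.1.....
1.11...1

4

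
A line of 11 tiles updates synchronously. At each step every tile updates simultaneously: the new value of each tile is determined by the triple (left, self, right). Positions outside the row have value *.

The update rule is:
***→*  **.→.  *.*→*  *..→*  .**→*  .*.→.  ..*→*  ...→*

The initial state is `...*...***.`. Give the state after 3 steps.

step 1: ***.*****.*
step 2: **.*****.**
step 3: *.*****.***

*.*****.***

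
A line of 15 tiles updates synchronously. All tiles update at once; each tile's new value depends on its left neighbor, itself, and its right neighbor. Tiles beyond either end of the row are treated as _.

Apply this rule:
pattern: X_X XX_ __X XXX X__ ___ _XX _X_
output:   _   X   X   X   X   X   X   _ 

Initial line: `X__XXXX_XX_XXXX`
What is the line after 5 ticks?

XXXXXXX_XX_XXXX

_XXXXXX_XX_XXXX
XXXXXXX_XX_XXXX
XXXXXXX_XX_XXXX  (fixed point — unchanged through tick 5)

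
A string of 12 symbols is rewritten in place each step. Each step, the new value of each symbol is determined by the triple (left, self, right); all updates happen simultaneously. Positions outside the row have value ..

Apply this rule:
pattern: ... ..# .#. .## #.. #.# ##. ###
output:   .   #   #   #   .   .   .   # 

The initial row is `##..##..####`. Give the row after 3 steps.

#.#..####...

#..##..####.
#.##..####..
#.#..####...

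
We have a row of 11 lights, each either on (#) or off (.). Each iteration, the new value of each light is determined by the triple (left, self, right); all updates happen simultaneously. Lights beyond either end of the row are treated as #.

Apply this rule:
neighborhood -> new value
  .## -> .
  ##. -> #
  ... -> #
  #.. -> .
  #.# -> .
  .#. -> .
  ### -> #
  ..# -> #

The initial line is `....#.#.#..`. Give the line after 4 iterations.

iteration 1: .###......#
iteration 2: ..##.#####.
iteration 3: .#.#..####.
iteration 4: .....#.###.

.....#.###.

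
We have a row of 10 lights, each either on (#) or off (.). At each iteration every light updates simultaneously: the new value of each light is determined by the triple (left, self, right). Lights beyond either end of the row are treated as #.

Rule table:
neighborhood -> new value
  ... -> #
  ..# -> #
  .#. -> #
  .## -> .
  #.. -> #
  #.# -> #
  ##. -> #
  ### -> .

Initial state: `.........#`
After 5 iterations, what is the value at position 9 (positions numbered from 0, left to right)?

.

iteration 1: #########.
iteration 2: ........##
iteration 3: ########..
iteration 4: .......###
iteration 5: #######...
position 9 holds .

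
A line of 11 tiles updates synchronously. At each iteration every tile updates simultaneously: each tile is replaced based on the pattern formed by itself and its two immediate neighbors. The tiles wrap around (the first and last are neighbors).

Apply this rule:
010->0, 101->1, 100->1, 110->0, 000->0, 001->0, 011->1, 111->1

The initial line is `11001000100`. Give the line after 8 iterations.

01000101010

10100100010
01010010001
10101001000
01010100100
00101010010
00010101001
10001010100
01000101010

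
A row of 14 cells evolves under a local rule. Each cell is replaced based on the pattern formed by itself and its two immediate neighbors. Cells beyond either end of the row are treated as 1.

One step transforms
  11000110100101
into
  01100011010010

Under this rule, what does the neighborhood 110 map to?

At position 1 the neighborhood is 110; the next row has 1 there.

1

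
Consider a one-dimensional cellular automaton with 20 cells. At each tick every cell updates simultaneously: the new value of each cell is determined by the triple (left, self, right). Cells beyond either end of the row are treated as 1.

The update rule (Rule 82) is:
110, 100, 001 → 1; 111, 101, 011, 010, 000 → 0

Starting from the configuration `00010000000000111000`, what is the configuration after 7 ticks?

tick 1: 10101000000001001101
tick 2: 10000100000010110100
tick 3: 11001010000100010011
tick 4: 01110001001010101100
tick 5: 00011010110000000111
tick 6: 10101000011000001000
tick 7: 10000100101100010101

10000100101100010101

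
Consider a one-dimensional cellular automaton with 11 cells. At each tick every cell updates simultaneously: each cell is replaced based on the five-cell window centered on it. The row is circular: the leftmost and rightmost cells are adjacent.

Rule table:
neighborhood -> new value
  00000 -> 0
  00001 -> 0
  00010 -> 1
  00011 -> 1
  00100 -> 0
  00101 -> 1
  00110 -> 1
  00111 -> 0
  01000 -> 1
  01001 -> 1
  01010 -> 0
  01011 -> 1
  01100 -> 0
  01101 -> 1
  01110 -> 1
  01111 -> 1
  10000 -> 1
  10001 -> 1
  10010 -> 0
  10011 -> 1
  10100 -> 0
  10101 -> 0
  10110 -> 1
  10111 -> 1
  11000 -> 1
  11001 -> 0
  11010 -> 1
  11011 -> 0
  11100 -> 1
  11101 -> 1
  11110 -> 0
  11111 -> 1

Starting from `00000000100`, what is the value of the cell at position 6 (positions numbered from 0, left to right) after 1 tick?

00000001011
position 6 holds 0

0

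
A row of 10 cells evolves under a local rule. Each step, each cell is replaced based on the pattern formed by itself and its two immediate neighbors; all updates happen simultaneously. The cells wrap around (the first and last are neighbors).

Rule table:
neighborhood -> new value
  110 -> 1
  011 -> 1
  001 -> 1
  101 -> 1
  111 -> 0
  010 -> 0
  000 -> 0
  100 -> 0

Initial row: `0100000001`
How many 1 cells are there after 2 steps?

2

step 1: 1000000010
step 2: 0000000101
count of 1: 2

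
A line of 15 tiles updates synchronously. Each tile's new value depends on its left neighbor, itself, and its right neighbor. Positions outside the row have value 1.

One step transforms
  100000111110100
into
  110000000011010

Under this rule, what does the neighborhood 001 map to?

At position 5 the neighborhood is 001; the next row has 0 there.

0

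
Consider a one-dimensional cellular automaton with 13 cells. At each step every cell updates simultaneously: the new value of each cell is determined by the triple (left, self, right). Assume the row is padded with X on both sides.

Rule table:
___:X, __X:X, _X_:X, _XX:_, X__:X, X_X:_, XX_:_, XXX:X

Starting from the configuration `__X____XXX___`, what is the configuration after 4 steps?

XXXX___XXX___

XXXXXXX_X_XXX
XXXXXX__X__XX
XXXXX_XXXXX_X
XXXX___XXX___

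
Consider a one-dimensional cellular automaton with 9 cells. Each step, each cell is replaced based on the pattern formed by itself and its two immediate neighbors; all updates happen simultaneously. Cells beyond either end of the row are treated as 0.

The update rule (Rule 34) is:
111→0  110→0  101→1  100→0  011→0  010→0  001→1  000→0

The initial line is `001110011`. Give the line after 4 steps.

step 1: 010000100
step 2: 100001000
step 3: 000010000
step 4: 000100000

000100000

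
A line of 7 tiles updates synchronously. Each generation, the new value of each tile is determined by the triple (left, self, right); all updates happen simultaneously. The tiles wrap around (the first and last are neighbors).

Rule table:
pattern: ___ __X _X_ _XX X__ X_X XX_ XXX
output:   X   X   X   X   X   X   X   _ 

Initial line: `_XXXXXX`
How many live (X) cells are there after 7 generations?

XX____X
_XXXXXX  (repeats generation 0; period 2)
generation 7: XX____X
count of X: 3

3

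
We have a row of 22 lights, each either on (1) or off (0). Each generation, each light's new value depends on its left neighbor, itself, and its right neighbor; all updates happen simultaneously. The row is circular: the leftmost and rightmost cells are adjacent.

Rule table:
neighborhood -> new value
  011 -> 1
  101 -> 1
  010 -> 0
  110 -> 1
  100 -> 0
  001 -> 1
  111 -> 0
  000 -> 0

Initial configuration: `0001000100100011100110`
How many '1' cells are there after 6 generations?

0010001001000110101110
0100010010001111011010
1000100100011001111100
0001001000111011000101
0010010001101111001010
0100100011111001010100
count of 1: 10

10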